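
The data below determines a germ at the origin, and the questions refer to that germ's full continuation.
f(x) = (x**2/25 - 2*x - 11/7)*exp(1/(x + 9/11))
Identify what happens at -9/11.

The point is an essential singularity.

The exponent 1/(x - (-9/11)) has a pole at -9/11, so exp(1/(x - (-9/11))) takes every nonzero value near it: an essential singularity (not a pole of any order).


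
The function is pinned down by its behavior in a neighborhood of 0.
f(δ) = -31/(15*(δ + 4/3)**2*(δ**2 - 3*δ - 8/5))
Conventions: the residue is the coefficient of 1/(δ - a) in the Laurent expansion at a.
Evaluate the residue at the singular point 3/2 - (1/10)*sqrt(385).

The residue is 23715/70688 + (99417/5442976)*sqrt(385).

The factor δ**2 - 3*δ - 8/5 splits as (δ - a)(δ - a') with a = 3/2 - (1/10)*sqrt(385), a' = 3/2 + (1/10)*sqrt(385). At the order-1 pole a set g(δ) = (δ - a)*f(δ) = [-31/(15*(δ + 4/3)**2)] / (δ - a').
Simple pole: residue = g(a) at a = 3/2 - (1/10)*sqrt(385), which is 23715/70688 + (99417/5442976)*sqrt(385).


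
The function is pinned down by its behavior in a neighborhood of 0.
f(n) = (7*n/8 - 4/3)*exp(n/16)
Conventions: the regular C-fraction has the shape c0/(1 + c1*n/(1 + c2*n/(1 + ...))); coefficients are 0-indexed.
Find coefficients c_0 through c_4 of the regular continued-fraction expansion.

Taylor coefficients (expand at 0): a_0 = -4/3, a_1 = 19/24, a_2 = 5/96, a_3 = 61/36864, a_4 = 41/1179648.
c0 = a_0 = -4/3. Peel one level at a time: if S = 1 + c*n/S' with S'(0) = 1, then c is the n-coefficient of S and S' = c*n/(S - 1).
S_1 = c0/f = 1 + (19/32)*n + (401/1024)*n^2 + ...; c1 = 19/32.
S_2 = c1*n/(S_1 - 1) = 1 + (-401/608)*n + (1241/554496)*n^2 + ...; c2 = -401/608.
S_3 = c2*n/(S_2 - 1) = 1 + (1241/365712)*n + (-51721/740971008)*n^2 + ...; c3 = 1241/365712.
S_4 = c3*n/(S_3 - 1) = 1 + (982699/47773536)*n + ...; c4 = 982699/47773536.

The regular C-fraction coefficients are [-4/3, 19/32, -401/608, 1241/365712, 982699/47773536].


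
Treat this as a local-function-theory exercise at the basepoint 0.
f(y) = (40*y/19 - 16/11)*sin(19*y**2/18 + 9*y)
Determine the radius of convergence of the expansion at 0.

The factor sin(19*y**2/18 + 9*y) is entire and contributes no finite singular point.
The polynomial part has no poles.
No finite singular points: the Taylor series at 0 converges everywhere.

The radius of convergence is infinite.


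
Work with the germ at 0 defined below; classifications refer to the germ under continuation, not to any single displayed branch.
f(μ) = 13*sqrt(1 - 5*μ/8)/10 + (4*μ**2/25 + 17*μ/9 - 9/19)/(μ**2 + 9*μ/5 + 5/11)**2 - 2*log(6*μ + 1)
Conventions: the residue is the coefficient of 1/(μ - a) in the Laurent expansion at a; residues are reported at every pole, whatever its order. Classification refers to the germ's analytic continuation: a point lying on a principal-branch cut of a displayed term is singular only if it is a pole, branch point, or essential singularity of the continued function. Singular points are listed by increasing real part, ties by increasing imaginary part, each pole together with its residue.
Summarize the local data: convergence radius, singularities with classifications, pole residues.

Denominator factor (μ**2 + 9*μ/5 + 5/11)^2: discriminant 391/275, real irrational roots -9/10 + (1/110)*sqrt(4301) and -9/10 - (1/110)*sqrt(4301); poles of order 2, moduli 9/10 - (1/110)*sqrt(4301) and 9/10 + (1/110)*sqrt(4301).
Branch term (13/10)*sqrt(1 - μ/(8/5)): its argument vanishes at μ = 8/5, a square-root branch point, modulus 8/5.
Branch term (-2)*log(1 - μ/(-1/6)): its argument vanishes at μ = -1/6, a logarithmic branch point, modulus 1/6.
The radius of convergence is the smallest modulus among the singular points: 1/6.
The branch terms are analytic at -9/10 - (1/110)*sqrt(4301) and contribute nothing to the residue; only the rational part matters.
The factor μ**2 + 9*μ/5 + 5/11 splits as (μ - a)(μ - a') with a = -9/10 - (1/110)*sqrt(4301), a' = -9/10 + (1/110)*sqrt(4301). At the order-2 pole a set g(μ) = (μ - a)^2*(rational part) = [4*μ**2/25 + 17*μ/9 - 9/19] / (μ - a')^2.
Order-2 pole: residue = g'(a); g'(-9/10 - (1/110)*sqrt(4301)) = -(109775/2904739)*sqrt(4301), so the residue is -(109775/2904739)*sqrt(4301).
The branch terms are analytic at -9/10 + (1/110)*sqrt(4301) and contribute nothing to the residue; only the rational part matters.
The factor μ**2 + 9*μ/5 + 5/11 splits as (μ - a)(μ - a') with a = -9/10 + (1/110)*sqrt(4301), a' = -9/10 - (1/110)*sqrt(4301). At the order-2 pole a set g(μ) = (μ - a)^2*(rational part) = [4*μ**2/25 + 17*μ/9 - 9/19] / (μ - a')^2.
Order-2 pole: residue = g'(a); g'(-9/10 + (1/110)*sqrt(4301)) = (109775/2904739)*sqrt(4301), so the residue is (109775/2904739)*sqrt(4301).
List the singular points by increasing real part (a conjugate pair: the negative imaginary part first).

Radius of convergence at 0: 1/6.
At -9/10 - (1/110)*sqrt(4301): a pole of order 2; residue -(109775/2904739)*sqrt(4301).
At -9/10 + (1/110)*sqrt(4301): a pole of order 2; residue (109775/2904739)*sqrt(4301).
At -1/6: a logarithmic branch point.
At 8/5: an algebraic (square-root) branch point.


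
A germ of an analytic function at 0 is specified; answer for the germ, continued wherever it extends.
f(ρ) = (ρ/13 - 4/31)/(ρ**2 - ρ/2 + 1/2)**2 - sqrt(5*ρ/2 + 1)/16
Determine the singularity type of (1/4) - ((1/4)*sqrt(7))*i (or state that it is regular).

The denominator factor ρ**2 - ρ/2 + 1/2 vanishes at (1/4) - ((1/4)*sqrt(7))*i and appears to the power 2; the numerator there equals (-177/1612) - ((1/52)*sqrt(7))*i, nonzero, and no other factor vanishes.
The branch terms are analytic at this point.
Hence a pole whose order is the multiplicity, 2.

The point is a pole of order 2.


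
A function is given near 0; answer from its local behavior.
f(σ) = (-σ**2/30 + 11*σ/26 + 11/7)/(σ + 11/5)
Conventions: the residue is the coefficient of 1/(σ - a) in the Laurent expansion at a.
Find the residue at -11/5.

At the order-1 pole -11/5 set g(σ) = (σ - (-11/5))*f(σ) = -σ**2/30 + 11*σ/26 + 11/7.
Simple pole: residue = g(a) at a = -11/5, which is 16357/34125.

The residue is 16357/34125.


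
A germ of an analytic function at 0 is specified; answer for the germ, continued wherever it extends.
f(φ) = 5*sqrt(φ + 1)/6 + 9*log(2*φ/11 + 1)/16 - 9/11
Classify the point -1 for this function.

The point is an algebraic (square-root) branch point.

The term (5/6)*sqrt(1 - φ/(-1)) has argument 1 - -1/(-1) = 0 at -1: a square-root (algebraic, two-sheeted) branch point; the remaining terms are analytic or single-valued there.


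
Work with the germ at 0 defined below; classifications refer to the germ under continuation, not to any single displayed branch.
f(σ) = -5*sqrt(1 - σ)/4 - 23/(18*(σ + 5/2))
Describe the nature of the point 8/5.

Denominator factors: σ + 5/2 = 41/10 at σ = 8/5 — none vanishes.
Branch term sqrt(1 - σ/(1)): argument at 8/5 is -3/5, nonzero, so 8/5 is not its branch point (a point on a principal cut is still regular for the continued germ).
So the germ continues analytically to 8/5.

The point is a regular point.


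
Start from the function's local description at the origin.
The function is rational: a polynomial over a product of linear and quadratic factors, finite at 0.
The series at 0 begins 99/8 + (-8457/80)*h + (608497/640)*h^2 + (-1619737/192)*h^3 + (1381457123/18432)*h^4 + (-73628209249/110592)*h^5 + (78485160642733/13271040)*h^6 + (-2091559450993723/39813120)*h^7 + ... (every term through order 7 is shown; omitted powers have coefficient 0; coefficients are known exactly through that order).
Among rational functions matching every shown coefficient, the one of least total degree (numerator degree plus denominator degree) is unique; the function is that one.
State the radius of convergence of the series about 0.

The radius of convergence is 7/6 - (1/3)*sqrt(10).

No rational of total degree below 6 reproduces all 8 coefficients; solving the [2/4] Pade equations on them gives f(h) = (21*h**2/8 - 39*h/10 + 11/2)/((h - 4/3)**2*(h**2 + 7*h/3 + 1/4)), whose expansion matches every shown term.
Denominator factor (h**2 + 7*h/3 + 1/4): discriminant 40/9, real irrational roots -7/6 + (1/3)*sqrt(10) and -7/6 - (1/3)*sqrt(10); poles of order 1, moduli 7/6 - (1/3)*sqrt(10) and 7/6 + (1/3)*sqrt(10).
Denominator factor (h - 4/3)^2: pole of order 2 at 4/3, modulus 4/3.
The radius of convergence is the smallest modulus among the singular points: 7/6 - (1/3)*sqrt(10).


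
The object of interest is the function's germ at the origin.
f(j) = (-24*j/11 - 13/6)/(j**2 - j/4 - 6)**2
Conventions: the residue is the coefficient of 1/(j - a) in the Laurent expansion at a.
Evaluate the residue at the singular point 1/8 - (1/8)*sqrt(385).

The residue is -(1472/698775)*sqrt(385).

The factor j**2 - j/4 - 6 splits as (j - a)(j - a') with a = 1/8 - (1/8)*sqrt(385), a' = 1/8 + (1/8)*sqrt(385). At the order-2 pole a set g(j) = (j - a)^2*f(j) = [-24*j/11 - 13/6] / (j - a')^2.
Order-2 pole: residue = g'(a); g'(1/8 - (1/8)*sqrt(385)) = -(1472/698775)*sqrt(385), so the residue is -(1472/698775)*sqrt(385).


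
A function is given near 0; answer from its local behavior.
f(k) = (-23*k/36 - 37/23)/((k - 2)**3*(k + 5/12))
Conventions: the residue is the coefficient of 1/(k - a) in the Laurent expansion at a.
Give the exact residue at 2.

At the order-3 pole 2 set g(k) = (k - (2))^3*f(k) = (-23*k/36 - 37/23)/(k + 5/12).
Order-3 pole: residue = g''(a)/2; g''(2) = -106712/560947, so the residue is -53356/560947.

The residue is -53356/560947.


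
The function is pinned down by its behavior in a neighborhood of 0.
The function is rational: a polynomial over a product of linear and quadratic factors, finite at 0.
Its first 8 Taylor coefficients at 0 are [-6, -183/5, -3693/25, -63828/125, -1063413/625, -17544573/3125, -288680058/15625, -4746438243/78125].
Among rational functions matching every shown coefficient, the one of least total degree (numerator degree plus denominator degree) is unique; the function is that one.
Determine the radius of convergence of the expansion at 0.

The radius of convergence is 7/10 - (1/30)*sqrt(141).

No rational of total degree below 4 reproduces all 8 coefficients; solving the [2/2] Pade equations on them gives f(θ) = (-4*θ**2 - 19*θ/5 - 2)/(θ**2 - 7*θ/5 + 1/3), whose expansion matches every shown term.
Denominator factor (θ**2 - 7*θ/5 + 1/3): discriminant 47/75, real irrational roots 7/10 + (1/30)*sqrt(141) and 7/10 - (1/30)*sqrt(141); poles of order 1, moduli 7/10 + (1/30)*sqrt(141) and 7/10 - (1/30)*sqrt(141).
The radius of convergence is the smallest modulus among the singular points: 7/10 - (1/30)*sqrt(141).


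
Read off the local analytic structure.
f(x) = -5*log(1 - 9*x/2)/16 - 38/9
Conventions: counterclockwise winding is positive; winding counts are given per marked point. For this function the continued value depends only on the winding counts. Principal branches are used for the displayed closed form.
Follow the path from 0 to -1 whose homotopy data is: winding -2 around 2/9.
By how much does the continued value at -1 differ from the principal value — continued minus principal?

Continued minus principal equals (5/4)*pi*i.

The rational part is single-valued and drops out of the difference; each branch term changes only by its own monodromy.
(-5/16)*log(1 - x/(2/9)): each positive loop around 2/9 adds 2*pi*i to the log, so winding -2 contributes (-5/16)*(-2)*2*pi*i = (5/4)*pi*i.
Summing the contributions at x = -1 gives (5/4)*pi*i.


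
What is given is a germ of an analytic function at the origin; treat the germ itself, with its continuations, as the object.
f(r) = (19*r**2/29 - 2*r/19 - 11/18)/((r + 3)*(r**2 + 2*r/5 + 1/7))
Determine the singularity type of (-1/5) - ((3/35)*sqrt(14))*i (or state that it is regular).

The denominator factor r**2 + 2*r/5 + 1/7 vanishes at (-1/5) - ((3/35)*sqrt(14))*i and appears to the power 1; the numerator there equals (-1095613/1735650) + ((3036/96425)*sqrt(14))*i, nonzero, and no other factor vanishes.
Hence a pole whose order is the multiplicity, 1.

The point is a pole of order 1.


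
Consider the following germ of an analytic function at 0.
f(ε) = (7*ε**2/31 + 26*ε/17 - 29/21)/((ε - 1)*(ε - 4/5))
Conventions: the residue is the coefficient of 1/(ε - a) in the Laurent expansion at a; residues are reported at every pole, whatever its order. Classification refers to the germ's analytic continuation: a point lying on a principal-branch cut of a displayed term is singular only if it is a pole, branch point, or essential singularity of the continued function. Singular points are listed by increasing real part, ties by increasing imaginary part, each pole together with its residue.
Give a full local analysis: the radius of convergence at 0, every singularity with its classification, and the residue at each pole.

Radius of convergence at 0: 4/5.
At 4/5: a pole of order 1; residue 3571/55335.
At 1: a pole of order 1; residue 20710/11067.

Denominator factor (ε - 4/5): pole of order 1 at 4/5, modulus 4/5.
Denominator factor (ε - 1): pole of order 1 at 1, modulus 1.
The radius of convergence is the smallest modulus among the singular points: 4/5.
At the order-1 pole 4/5 set g(ε) = (ε - (4/5))*f(ε) = (7*ε**2/31 + 26*ε/17 - 29/21)/(ε - 1).
Simple pole: residue = g(a) at a = 4/5, which is 3571/55335.
At the order-1 pole 1 set g(ε) = (ε - (1))*f(ε) = (7*ε**2/31 + 26*ε/17 - 29/21)/(ε - 4/5).
Simple pole: residue = g(a) at a = 1, which is 20710/11067.
List the singular points by increasing real part (a conjugate pair: the negative imaginary part first).


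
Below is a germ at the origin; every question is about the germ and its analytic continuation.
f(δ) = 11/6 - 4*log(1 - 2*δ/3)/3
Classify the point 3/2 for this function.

The term (-4/3)*log(1 - δ/(3/2)) has argument 1 - 3/2/(3/2) = 0 at 3/2: a logarithmic (infinitely-sheeted) branch point; the remaining terms are analytic or single-valued there.

The point is a logarithmic branch point.


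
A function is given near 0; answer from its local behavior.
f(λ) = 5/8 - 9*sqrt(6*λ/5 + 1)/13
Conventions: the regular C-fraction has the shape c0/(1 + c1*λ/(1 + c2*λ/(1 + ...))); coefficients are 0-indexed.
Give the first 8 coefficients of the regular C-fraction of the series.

Taylor coefficients (expand at 0): a_0 = -7/104, a_1 = -27/65, a_2 = 81/650, a_3 = -243/3250, a_4 = 729/13000, a_5 = -15309/325000, a_6 = 137781/3250000, a_7 = -649539/16250000.
c0 = a_0 = -7/104. Peel one level at a time: if S = 1 + c*λ/S' with S'(0) = 1, then c is the λ-coefficient of S and S' = c*λ/(S - 1).
S_1 = c0/f = 1 + (-216/35)*λ + (48924/1225)*λ^2 + ...; c1 = -216/35.
S_2 = c1*λ/(S_1 - 1) = 1 + (453/70)*λ + (-9/100)*λ^2 + ...; c2 = 453/70.
S_3 = c2*λ/(S_2 - 1) = 1 + (21/1510)*λ + (-3717/456020)*λ^2 + ...; c3 = 21/1510.
S_4 = c3*λ/(S_3 - 1) = 1 + (177/302)*λ + (-9/100)*λ^2 + ...; c4 = 177/302.
S_5 = c4*λ/(S_4 - 1) = 1 + (453/2950)*λ + (-596601/8702500)*λ^2 + ...; c5 = 453/2950.
S_6 = c5*λ/(S_5 - 1) = 1 + (1317/2950)*λ + (-9/100)*λ^2 + ...; c6 = 1317/2950.
S_7 = c6*λ/(S_6 - 1) = 1 + (177/878)*λ + ...; c7 = 177/878.

The regular C-fraction coefficients are [-7/104, -216/35, 453/70, 21/1510, 177/302, 453/2950, 1317/2950, 177/878].


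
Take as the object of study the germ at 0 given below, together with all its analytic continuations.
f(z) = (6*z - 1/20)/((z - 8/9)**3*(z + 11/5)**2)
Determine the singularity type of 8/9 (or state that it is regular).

The point is a pole of order 3.

The denominator factor z - 8/9 vanishes at 8/9 and appears to the power 3; the numerator there equals 317/60, nonzero, and no other factor vanishes.
Hence a pole whose order is the multiplicity, 3.


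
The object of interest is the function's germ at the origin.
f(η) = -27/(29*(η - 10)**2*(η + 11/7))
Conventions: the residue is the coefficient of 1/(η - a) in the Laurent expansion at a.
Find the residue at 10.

At the order-2 pole 10 set g(η) = (η - (10))^2*f(η) = -27/(29*(η + 11/7)).
Order-2 pole: residue = g'(a); g'(10) = 49/7047, so the residue is 49/7047.

The residue is 49/7047.


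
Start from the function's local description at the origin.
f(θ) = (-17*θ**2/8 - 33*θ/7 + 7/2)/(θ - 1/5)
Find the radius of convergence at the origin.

Denominator factor (θ - 1/5): pole of order 1 at 1/5, modulus 1/5.
The radius of convergence is the smallest modulus among the singular points: 1/5.

The radius of convergence is 1/5.


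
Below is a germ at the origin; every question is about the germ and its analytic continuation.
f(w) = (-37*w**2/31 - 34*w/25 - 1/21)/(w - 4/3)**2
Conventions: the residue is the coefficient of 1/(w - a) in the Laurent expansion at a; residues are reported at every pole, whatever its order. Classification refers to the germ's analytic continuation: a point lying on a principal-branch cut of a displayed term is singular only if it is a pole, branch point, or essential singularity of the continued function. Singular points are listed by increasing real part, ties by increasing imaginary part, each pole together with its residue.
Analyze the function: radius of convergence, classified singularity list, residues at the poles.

Denominator factor (w - 4/3)^2: pole of order 2 at 4/3, modulus 4/3.
The radius of convergence is the smallest modulus among the singular points: 4/3.
At the order-2 pole 4/3 set g(w) = (w - (4/3))^2*f(w) = -37*w**2/31 - 34*w/25 - 1/21.
Order-2 pole: residue = g'(a); g'(4/3) = -10562/2325, so the residue is -10562/2325.

Radius of convergence at 0: 4/3.
At 4/3: a pole of order 2; residue -10562/2325.


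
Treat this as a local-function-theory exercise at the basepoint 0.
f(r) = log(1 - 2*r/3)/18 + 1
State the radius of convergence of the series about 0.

The radius of convergence is 3/2.

Branch term (1/18)*log(1 - r/(3/2)): its argument vanishes at r = 3/2, a logarithmic branch point, modulus 3/2.
The radius of convergence is the smallest modulus among the singular points: 3/2.


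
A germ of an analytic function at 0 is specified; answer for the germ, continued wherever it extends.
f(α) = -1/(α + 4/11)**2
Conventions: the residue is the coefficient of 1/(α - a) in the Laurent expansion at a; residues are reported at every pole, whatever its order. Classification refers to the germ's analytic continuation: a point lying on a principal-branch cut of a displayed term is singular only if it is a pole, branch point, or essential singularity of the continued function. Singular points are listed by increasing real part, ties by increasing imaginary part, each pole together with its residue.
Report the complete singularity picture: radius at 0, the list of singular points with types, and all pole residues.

Denominator factor (α + 4/11)^2: pole of order 2 at -4/11, modulus 4/11.
The radius of convergence is the smallest modulus among the singular points: 4/11.
At the order-2 pole -4/11 set g(α) = (α - (-4/11))^2*f(α) = -1.
Order-2 pole: residue = g'(a); g'(-4/11) = 0, so the residue is 0.

Radius of convergence at 0: 4/11.
At -4/11: a pole of order 2; residue 0.


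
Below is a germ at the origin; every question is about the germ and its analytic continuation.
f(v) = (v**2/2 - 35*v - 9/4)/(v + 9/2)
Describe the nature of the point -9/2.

The denominator factor v + 9/2 vanishes at -9/2 and appears to the power 1; the numerator there equals 1323/8, nonzero, and no other factor vanishes.
Hence a pole whose order is the multiplicity, 1.

The point is a pole of order 1.


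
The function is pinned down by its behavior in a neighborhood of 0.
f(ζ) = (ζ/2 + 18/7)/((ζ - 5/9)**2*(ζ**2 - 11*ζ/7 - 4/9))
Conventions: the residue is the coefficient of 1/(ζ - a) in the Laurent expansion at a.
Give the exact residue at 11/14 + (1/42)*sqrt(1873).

The residue is -518967/1308736 + (82638225/2451262528)*sqrt(1873).

The factor ζ**2 - 11*ζ/7 - 4/9 splits as (ζ - a)(ζ - a') with a = 11/14 + (1/42)*sqrt(1873), a' = 11/14 - (1/42)*sqrt(1873). At the order-1 pole a set g(ζ) = (ζ - a)*f(ζ) = [(ζ/2 + 18/7)/(ζ - 5/9)**2] / (ζ - a').
Simple pole: residue = g(a) at a = 11/14 + (1/42)*sqrt(1873), which is -518967/1308736 + (82638225/2451262528)*sqrt(1873).


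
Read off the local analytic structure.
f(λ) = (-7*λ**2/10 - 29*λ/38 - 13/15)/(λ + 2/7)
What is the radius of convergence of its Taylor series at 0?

The radius of convergence is 2/7.

Denominator factor (λ + 2/7): pole of order 1 at -2/7, modulus 2/7.
The radius of convergence is the smallest modulus among the singular points: 2/7.


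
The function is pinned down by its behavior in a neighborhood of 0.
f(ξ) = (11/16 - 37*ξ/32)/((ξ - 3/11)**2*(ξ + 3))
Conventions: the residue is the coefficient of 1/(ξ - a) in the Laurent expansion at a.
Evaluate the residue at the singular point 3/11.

The residue is -16093/41472.

At the order-2 pole 3/11 set g(ξ) = (ξ - (3/11))^2*f(ξ) = (11/16 - 37*ξ/32)/(ξ + 3).
Order-2 pole: residue = g'(a); g'(3/11) = -16093/41472, so the residue is -16093/41472.


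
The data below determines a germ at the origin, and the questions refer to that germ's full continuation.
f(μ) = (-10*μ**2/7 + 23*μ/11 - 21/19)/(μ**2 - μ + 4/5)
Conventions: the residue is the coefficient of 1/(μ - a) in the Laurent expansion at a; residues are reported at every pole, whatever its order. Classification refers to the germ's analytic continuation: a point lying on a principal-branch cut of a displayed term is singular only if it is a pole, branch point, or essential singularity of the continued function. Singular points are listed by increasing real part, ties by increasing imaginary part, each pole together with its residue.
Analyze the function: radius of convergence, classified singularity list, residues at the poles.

Denominator factor (μ**2 - μ + 4/5): discriminant -11/5, complex-conjugate roots (1/2) + ((1/10)*sqrt(55))*i and (1/2) - ((1/10)*sqrt(55))*i; poles of order 1, moduli (2/5)*sqrt(5) and (2/5)*sqrt(5).
The radius of convergence is the smallest modulus among the singular points: (2/5)*sqrt(5).
The factor μ**2 - μ + 4/5 splits as (μ - a)(μ - a') with a = (1/2) - ((1/10)*sqrt(55))*i, a' = (1/2) + ((1/10)*sqrt(55))*i. At the order-1 pole a set g(μ) = (μ - a)*f(μ) = [-10*μ**2/7 + 23*μ/11 - 21/19] / (μ - a').
Simple pole: residue = g(a) at a = (1/2) - ((1/10)*sqrt(55))*i, which is (51/154) + ((1079/32186)*sqrt(55))*i.
The factor μ**2 - μ + 4/5 splits as (μ - a)(μ - a') with a = (1/2) + ((1/10)*sqrt(55))*i, a' = (1/2) - ((1/10)*sqrt(55))*i. At the order-1 pole a set g(μ) = (μ - a)*f(μ) = [-10*μ**2/7 + 23*μ/11 - 21/19] / (μ - a').
Simple pole: residue = g(a) at a = (1/2) + ((1/10)*sqrt(55))*i, which is (51/154) - ((1079/32186)*sqrt(55))*i.
List the singular points by increasing real part (a conjugate pair: the negative imaginary part first).

Radius of convergence at 0: (2/5)*sqrt(5).
At (1/2) - ((1/10)*sqrt(55))*i: a pole of order 1; residue (51/154) + ((1079/32186)*sqrt(55))*i.
At (1/2) + ((1/10)*sqrt(55))*i: a pole of order 1; residue (51/154) - ((1079/32186)*sqrt(55))*i.


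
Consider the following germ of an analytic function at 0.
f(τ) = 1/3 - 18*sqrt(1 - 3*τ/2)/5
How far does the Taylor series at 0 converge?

The radius of convergence is 2/3.

Branch term (-18/5)*sqrt(1 - τ/(2/3)): its argument vanishes at τ = 2/3, a square-root branch point, modulus 2/3.
The radius of convergence is the smallest modulus among the singular points: 2/3.


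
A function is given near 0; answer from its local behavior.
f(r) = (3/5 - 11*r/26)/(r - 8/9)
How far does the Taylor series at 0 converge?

Denominator factor (r - 8/9): pole of order 1 at 8/9, modulus 8/9.
The radius of convergence is the smallest modulus among the singular points: 8/9.

The radius of convergence is 8/9.


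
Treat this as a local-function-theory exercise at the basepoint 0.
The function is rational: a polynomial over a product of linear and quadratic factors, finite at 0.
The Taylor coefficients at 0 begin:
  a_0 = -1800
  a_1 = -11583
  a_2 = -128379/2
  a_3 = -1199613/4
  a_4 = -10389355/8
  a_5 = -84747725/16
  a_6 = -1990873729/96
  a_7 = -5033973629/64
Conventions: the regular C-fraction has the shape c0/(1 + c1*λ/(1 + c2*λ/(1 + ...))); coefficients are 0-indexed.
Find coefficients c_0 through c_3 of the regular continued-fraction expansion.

The regular C-fraction coefficients are [-1800, -1287/200, 689807/772200, -14366945900/2663344827].

Taylor coefficients (read off): a_0 = -1800, a_1 = -11583, a_2 = -128379/2, a_3 = -1199613/4.
c0 = a_0 = -1800. Peel one level at a time: if S = 1 + c*λ/S' with S'(0) = 1, then c is the λ-coefficient of S and S' = c*λ/(S - 1).
S_1 = c0/f = 1 + (-1287/200)*λ + (689807/120000)*λ^2 + ...; c1 = -1287/200.
S_2 = c1*λ/(S_1 - 1) = 1 + (689807/772200)*λ + (143669459/29814642)*λ^2 + ...; c2 = 689807/772200.
S_3 = c2*λ/(S_2 - 1) = 1 + (-14366945900/2663344827)*λ + ...; c3 = -14366945900/2663344827.


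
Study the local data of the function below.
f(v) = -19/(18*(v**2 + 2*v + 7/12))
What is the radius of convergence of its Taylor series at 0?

Denominator factor (v**2 + 2*v + 7/12): discriminant 5/3, real irrational roots -1 + (1/6)*sqrt(15) and -1 - (1/6)*sqrt(15); poles of order 1, moduli 1 - (1/6)*sqrt(15) and 1 + (1/6)*sqrt(15).
The radius of convergence is the smallest modulus among the singular points: 1 - (1/6)*sqrt(15).

The radius of convergence is 1 - (1/6)*sqrt(15).


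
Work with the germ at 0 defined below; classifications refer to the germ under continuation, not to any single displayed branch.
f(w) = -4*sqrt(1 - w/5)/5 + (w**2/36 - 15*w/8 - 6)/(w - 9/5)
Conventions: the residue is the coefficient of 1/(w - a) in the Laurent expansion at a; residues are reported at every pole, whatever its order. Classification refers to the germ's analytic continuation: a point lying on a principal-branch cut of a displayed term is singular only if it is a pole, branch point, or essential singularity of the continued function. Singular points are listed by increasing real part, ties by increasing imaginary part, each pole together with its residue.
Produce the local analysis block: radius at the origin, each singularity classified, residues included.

Radius of convergence at 0: 9/5.
At 9/5: a pole of order 1; residue -1857/200.
At 5: an algebraic (square-root) branch point.

Denominator factor (w - 9/5): pole of order 1 at 9/5, modulus 9/5.
Branch term (-4/5)*sqrt(1 - w/(5)): its argument vanishes at w = 5, a square-root branch point, modulus 5.
The radius of convergence is the smallest modulus among the singular points: 9/5.
The branch term is analytic at 9/5 and contributes nothing to the residue; only the rational part matters.
At the order-1 pole 9/5 set g(w) = (w - (9/5))*(rational part) = w**2/36 - 15*w/8 - 6.
Simple pole: residue = g(a) at a = 9/5, which is -1857/200.
List the singular points by increasing real part (a conjugate pair: the negative imaginary part first).


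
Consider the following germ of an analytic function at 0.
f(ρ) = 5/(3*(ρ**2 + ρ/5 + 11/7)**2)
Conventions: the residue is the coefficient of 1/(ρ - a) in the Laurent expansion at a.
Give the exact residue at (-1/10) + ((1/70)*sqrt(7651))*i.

The factor ρ**2 + ρ/5 + 11/7 splits as (ρ - a)(ρ - a') with a = (-1/10) + ((1/70)*sqrt(7651))*i, a' = (-1/10) - ((1/70)*sqrt(7651))*i. At the order-2 pole a set g(ρ) = (ρ - a)^2*f(ρ) = [5/3] / (ρ - a')^2.
Order-2 pole: residue = g'(a); g'((-1/10) + ((1/70)*sqrt(7651))*i) = -((8750/3583947)*sqrt(7651))*i, so the residue is -((8750/3583947)*sqrt(7651))*i.

The residue is -((8750/3583947)*sqrt(7651))*i.


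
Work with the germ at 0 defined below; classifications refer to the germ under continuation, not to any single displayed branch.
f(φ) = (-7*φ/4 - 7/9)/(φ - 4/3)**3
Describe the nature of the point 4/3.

The point is a pole of order 3.

The denominator factor φ - 4/3 vanishes at 4/3 and appears to the power 3; the numerator there equals -28/9, nonzero, and no other factor vanishes.
Hence a pole whose order is the multiplicity, 3.


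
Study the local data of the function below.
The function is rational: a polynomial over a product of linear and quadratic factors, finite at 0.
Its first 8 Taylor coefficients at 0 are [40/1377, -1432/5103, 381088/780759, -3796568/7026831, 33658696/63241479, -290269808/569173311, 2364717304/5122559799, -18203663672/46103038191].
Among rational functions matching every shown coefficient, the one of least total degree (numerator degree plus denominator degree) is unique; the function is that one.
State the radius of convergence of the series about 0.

No rational of total degree below 6 reproduces all 8 coefficients; solving the [1/5] Pade equations on them gives f(n) = (5/17 - 16*n/7)/((n + 3/2)**3*(n**2 - n/3 + 3)), whose expansion matches every shown term.
Denominator factor (n + 3/2)^3: pole of order 3 at -3/2, modulus 3/2.
Denominator factor (n**2 - n/3 + 3): discriminant -107/9, complex-conjugate roots (1/6) + ((1/6)*sqrt(107))*i and (1/6) - ((1/6)*sqrt(107))*i; poles of order 1, moduli sqrt(3) and sqrt(3).
The radius of convergence is the smallest modulus among the singular points: 3/2.

The radius of convergence is 3/2.


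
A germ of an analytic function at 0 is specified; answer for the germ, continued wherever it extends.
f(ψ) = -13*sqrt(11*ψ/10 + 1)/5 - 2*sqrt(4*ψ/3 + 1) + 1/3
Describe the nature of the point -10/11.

The term (-13/5)*sqrt(1 - ψ/(-10/11)) has argument 1 - -10/11/(-10/11) = 0 at -10/11: a square-root (algebraic, two-sheeted) branch point; the remaining terms are analytic or single-valued there.

The point is an algebraic (square-root) branch point.


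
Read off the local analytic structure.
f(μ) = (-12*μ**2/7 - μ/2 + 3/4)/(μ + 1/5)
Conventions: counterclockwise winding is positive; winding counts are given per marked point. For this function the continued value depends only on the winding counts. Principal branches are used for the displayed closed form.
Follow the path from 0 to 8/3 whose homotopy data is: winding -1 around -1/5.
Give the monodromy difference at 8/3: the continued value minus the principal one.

Continued minus principal equals 0.

The function is rational, hence single-valued: continuing it around any pole returns the same value, so the difference is 0.


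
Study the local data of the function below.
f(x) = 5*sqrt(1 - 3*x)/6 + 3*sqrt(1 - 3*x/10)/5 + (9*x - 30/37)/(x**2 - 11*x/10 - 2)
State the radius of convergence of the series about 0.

The radius of convergence is 1/3.

Denominator factor (x**2 - 11*x/10 - 2): discriminant 921/100, real irrational roots 11/20 + (1/20)*sqrt(921) and 11/20 - (1/20)*sqrt(921); poles of order 1, moduli 11/20 + (1/20)*sqrt(921) and -11/20 + (1/20)*sqrt(921).
Branch term (3/5)*sqrt(1 - x/(10/3)): its argument vanishes at x = 10/3, a square-root branch point, modulus 10/3.
Branch term (5/6)*sqrt(1 - x/(1/3)): its argument vanishes at x = 1/3, a square-root branch point, modulus 1/3.
The radius of convergence is the smallest modulus among the singular points: 1/3.


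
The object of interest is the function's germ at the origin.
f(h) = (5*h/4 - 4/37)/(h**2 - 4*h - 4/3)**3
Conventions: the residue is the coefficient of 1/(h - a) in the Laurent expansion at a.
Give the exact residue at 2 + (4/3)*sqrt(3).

The factor h**2 - 4*h - 4/3 splits as (h - a)(h - a') with a = 2 + (4/3)*sqrt(3), a' = 2 - (4/3)*sqrt(3). At the order-3 pole a set g(h) = (h - a)^3*f(h) = [5*h/4 - 4/37] / (h - a')^3.
Order-3 pole: residue = g''(a)/2; g''(2 + (4/3)*sqrt(3)) = (4779/606208)*sqrt(3), so the residue is (4779/1212416)*sqrt(3).

The residue is (4779/1212416)*sqrt(3).


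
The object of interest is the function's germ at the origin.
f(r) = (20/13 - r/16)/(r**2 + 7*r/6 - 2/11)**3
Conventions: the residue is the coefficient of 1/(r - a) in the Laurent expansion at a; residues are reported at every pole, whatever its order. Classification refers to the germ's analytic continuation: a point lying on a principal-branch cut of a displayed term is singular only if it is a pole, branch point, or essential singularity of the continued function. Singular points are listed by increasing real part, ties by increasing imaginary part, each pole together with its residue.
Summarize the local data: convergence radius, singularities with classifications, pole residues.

Radius of convergence at 0: -7/12 + (1/132)*sqrt(9097).
At -7/12 - (1/132)*sqrt(9097): a pole of order 3; residue -(115583193/7352920679)*sqrt(9097).
At -7/12 + (1/132)*sqrt(9097): a pole of order 3; residue (115583193/7352920679)*sqrt(9097).

Denominator factor (r**2 + 7*r/6 - 2/11)^3: discriminant 827/396, real irrational roots -7/12 + (1/132)*sqrt(9097) and -7/12 - (1/132)*sqrt(9097); poles of order 3, moduli -7/12 + (1/132)*sqrt(9097) and 7/12 + (1/132)*sqrt(9097).
The radius of convergence is the smallest modulus among the singular points: -7/12 + (1/132)*sqrt(9097).
The factor r**2 + 7*r/6 - 2/11 splits as (r - a)(r - a') with a = -7/12 - (1/132)*sqrt(9097), a' = -7/12 + (1/132)*sqrt(9097). At the order-3 pole a set g(r) = (r - a)^3*f(r) = [20/13 - r/16] / (r - a')^3.
Order-3 pole: residue = g''(a)/2; g''(-7/12 - (1/132)*sqrt(9097)) = -(231166386/7352920679)*sqrt(9097), so the residue is -(115583193/7352920679)*sqrt(9097).
The factor r**2 + 7*r/6 - 2/11 splits as (r - a)(r - a') with a = -7/12 + (1/132)*sqrt(9097), a' = -7/12 - (1/132)*sqrt(9097). At the order-3 pole a set g(r) = (r - a)^3*f(r) = [20/13 - r/16] / (r - a')^3.
Order-3 pole: residue = g''(a)/2; g''(-7/12 + (1/132)*sqrt(9097)) = (231166386/7352920679)*sqrt(9097), so the residue is (115583193/7352920679)*sqrt(9097).
List the singular points by increasing real part (a conjugate pair: the negative imaginary part first).


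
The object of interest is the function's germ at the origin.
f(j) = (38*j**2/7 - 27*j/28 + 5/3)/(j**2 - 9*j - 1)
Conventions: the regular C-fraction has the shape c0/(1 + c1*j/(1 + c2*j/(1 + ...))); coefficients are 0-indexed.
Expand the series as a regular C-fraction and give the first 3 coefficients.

The regular C-fraction coefficients are [-5/3, 1341/140, -169/1260].

Taylor coefficients (expand at 0): a_0 = -5/3, a_1 = 447/28, a_2 = -12665/84.
c0 = a_0 = -5/3. Peel one level at a time: if S = 1 + c*j/S' with S'(0) = 1, then c is the j-coefficient of S and S' = c*j/(S - 1).
S_1 = c0/f = 1 + (1341/140)*j + (25181/19600)*j^2 + ...; c1 = 1341/140.
S_2 = c1*j/(S_1 - 1) = 1 + (-169/1260)*j + ...; c2 = -169/1260.


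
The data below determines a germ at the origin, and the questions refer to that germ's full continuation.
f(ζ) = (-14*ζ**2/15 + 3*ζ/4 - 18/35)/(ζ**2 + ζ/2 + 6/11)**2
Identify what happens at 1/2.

The point is a regular point.

Denominator factors: ζ**2 + ζ/2 + 6/11 = 23/22 at ζ = 1/2 — none vanishes.
So the germ continues analytically to 1/2.


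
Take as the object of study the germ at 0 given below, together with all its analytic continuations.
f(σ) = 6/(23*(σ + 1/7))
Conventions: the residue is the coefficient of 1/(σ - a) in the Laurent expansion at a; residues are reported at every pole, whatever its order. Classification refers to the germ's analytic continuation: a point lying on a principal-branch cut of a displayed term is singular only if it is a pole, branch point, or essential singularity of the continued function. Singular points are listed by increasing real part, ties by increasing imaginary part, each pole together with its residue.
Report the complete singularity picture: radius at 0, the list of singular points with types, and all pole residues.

Radius of convergence at 0: 1/7.
At -1/7: a pole of order 1; residue 6/23.

Denominator factor (σ + 1/7): pole of order 1 at -1/7, modulus 1/7.
The radius of convergence is the smallest modulus among the singular points: 1/7.
At the order-1 pole -1/7 set g(σ) = (σ - (-1/7))*f(σ) = 6/23.
Simple pole: residue = g(a) at a = -1/7, which is 6/23.


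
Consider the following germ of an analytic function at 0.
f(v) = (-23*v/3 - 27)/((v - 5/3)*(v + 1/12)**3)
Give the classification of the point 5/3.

The point is a pole of order 1.

The denominator factor v - 5/3 vanishes at 5/3 and appears to the power 1; the numerator there equals -358/9, nonzero, and no other factor vanishes.
Hence a pole whose order is the multiplicity, 1.


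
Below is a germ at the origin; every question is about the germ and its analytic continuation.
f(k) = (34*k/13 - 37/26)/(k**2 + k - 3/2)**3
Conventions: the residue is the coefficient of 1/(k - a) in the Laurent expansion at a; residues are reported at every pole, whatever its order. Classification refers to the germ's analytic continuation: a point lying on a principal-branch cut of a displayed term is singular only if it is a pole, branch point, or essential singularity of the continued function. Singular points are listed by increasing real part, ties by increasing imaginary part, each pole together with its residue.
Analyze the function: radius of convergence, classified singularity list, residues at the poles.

Denominator factor (k**2 + k - 3/2)^3: discriminant 7, real irrational roots -1/2 + (1/2)*sqrt(7) and -1/2 - (1/2)*sqrt(7); poles of order 3, moduli -1/2 + (1/2)*sqrt(7) and 1/2 + (1/2)*sqrt(7).
The radius of convergence is the smallest modulus among the singular points: -1/2 + (1/2)*sqrt(7).
The factor k**2 + k - 3/2 splits as (k - a)(k - a') with a = -1/2 - (1/2)*sqrt(7), a' = -1/2 + (1/2)*sqrt(7). At the order-3 pole a set g(k) = (k - a)^3*f(k) = [34*k/13 - 37/26] / (k - a')^3.
Order-3 pole: residue = g''(a)/2; g''(-1/2 - (1/2)*sqrt(7)) = (426/4459)*sqrt(7), so the residue is (213/4459)*sqrt(7).
The factor k**2 + k - 3/2 splits as (k - a)(k - a') with a = -1/2 + (1/2)*sqrt(7), a' = -1/2 - (1/2)*sqrt(7). At the order-3 pole a set g(k) = (k - a)^3*f(k) = [34*k/13 - 37/26] / (k - a')^3.
Order-3 pole: residue = g''(a)/2; g''(-1/2 + (1/2)*sqrt(7)) = -(426/4459)*sqrt(7), so the residue is -(213/4459)*sqrt(7).
List the singular points by increasing real part (a conjugate pair: the negative imaginary part first).

Radius of convergence at 0: -1/2 + (1/2)*sqrt(7).
At -1/2 - (1/2)*sqrt(7): a pole of order 3; residue (213/4459)*sqrt(7).
At -1/2 + (1/2)*sqrt(7): a pole of order 3; residue -(213/4459)*sqrt(7).


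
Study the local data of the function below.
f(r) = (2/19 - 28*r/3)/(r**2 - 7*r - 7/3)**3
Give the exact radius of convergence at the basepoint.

The radius of convergence is -7/2 + (5/6)*sqrt(21).

Denominator factor (r**2 - 7*r - 7/3)^3: discriminant 175/3, real irrational roots 7/2 + (5/6)*sqrt(21) and 7/2 - (5/6)*sqrt(21); poles of order 3, moduli 7/2 + (5/6)*sqrt(21) and -7/2 + (5/6)*sqrt(21).
The radius of convergence is the smallest modulus among the singular points: -7/2 + (5/6)*sqrt(21).


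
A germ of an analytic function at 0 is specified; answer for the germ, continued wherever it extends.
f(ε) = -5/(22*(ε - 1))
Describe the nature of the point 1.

The denominator factor ε - 1 vanishes at 1 and appears to the power 1; the numerator there equals -5/22, nonzero, and no other factor vanishes.
Hence a pole whose order is the multiplicity, 1.

The point is a pole of order 1.


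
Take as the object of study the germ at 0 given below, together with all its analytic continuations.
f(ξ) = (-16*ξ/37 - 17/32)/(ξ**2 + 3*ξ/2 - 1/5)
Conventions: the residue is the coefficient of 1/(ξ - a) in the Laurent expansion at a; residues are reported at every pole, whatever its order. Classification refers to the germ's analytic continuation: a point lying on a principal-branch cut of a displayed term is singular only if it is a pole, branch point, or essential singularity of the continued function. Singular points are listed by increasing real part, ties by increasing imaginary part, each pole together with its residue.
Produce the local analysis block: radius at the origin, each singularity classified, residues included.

Denominator factor (ξ**2 + 3*ξ/2 - 1/5): discriminant 61/20, real irrational roots -3/4 + (1/20)*sqrt(305) and -3/4 - (1/20)*sqrt(305); poles of order 1, moduli -3/4 + (1/20)*sqrt(305) and 3/4 + (1/20)*sqrt(305).
The radius of convergence is the smallest modulus among the singular points: -3/4 + (1/20)*sqrt(305).
The factor ξ**2 + 3*ξ/2 - 1/5 splits as (ξ - a)(ξ - a') with a = -3/4 - (1/20)*sqrt(305), a' = -3/4 + (1/20)*sqrt(305). At the order-1 pole a set g(ξ) = (ξ - a)*f(ξ) = [-16*ξ/37 - 17/32] / (ξ - a').
Simple pole: residue = g(a) at a = -3/4 - (1/20)*sqrt(305), which is -8/37 + (245/36112)*sqrt(305).
The factor ξ**2 + 3*ξ/2 - 1/5 splits as (ξ - a)(ξ - a') with a = -3/4 + (1/20)*sqrt(305), a' = -3/4 - (1/20)*sqrt(305). At the order-1 pole a set g(ξ) = (ξ - a)*f(ξ) = [-16*ξ/37 - 17/32] / (ξ - a').
Simple pole: residue = g(a) at a = -3/4 + (1/20)*sqrt(305), which is -8/37 - (245/36112)*sqrt(305).
List the singular points by increasing real part (a conjugate pair: the negative imaginary part first).

Radius of convergence at 0: -3/4 + (1/20)*sqrt(305).
At -3/4 - (1/20)*sqrt(305): a pole of order 1; residue -8/37 + (245/36112)*sqrt(305).
At -3/4 + (1/20)*sqrt(305): a pole of order 1; residue -8/37 - (245/36112)*sqrt(305).
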